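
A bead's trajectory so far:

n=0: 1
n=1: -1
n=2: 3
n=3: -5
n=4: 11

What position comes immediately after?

Consecutive displacements -2, +4, -8, +16 scale by a factor of -2 each step.
step 5: 11 − 32 → -21

-21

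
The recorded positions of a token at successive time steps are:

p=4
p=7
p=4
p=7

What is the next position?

p=4

Consecutive displacements +3, -3, +3 scale by a factor of -1 each step.
step 4: 7 − 3 → p=4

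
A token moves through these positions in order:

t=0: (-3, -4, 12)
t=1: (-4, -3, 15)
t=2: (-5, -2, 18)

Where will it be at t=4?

Each step adds (-1, +1, +3) to the position.
step 3: (-5, -2, 18) + (-1, +1, +3) → (-6, -1, 21)
step 4: (-6, -1, 21) + (-1, +1, +3) → (-7, 0, 24)

(-7, 0, 24)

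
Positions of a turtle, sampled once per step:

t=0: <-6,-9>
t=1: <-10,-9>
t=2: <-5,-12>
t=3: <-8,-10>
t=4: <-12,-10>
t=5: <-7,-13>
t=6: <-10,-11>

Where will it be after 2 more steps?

<-9,-14>

The moves between consecutive positions are <-4,+0>, <+5,-3>, <-3,+2>, <-4,+0>, <+5,-3>, <-3,+2>; they repeat the 3-cycle [<-4,+0>, <+5,-3>, <-3,+2>].
step 7: apply <-4,+0> → <-14,-11>
step 8: apply <+5,-3> → <-9,-14>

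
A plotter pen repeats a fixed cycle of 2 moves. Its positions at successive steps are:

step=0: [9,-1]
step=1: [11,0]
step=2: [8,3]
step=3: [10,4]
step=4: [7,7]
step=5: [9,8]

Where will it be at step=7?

Differencing gives [+2,+1], [-3,+3], [+2,+1], [-3,+3], [+2,+1]. This is the pattern [+2,+1], [-3,+3] repeated.
step 6: apply [-3,+3] → [6,11]
step 7: apply [+2,+1] → [8,12]

[8,12]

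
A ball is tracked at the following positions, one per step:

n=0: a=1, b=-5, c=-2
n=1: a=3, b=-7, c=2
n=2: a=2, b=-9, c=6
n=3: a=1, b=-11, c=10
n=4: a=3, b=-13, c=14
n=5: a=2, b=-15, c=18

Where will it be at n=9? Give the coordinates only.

a=1, b=-23, c=34

The a coordinate repeats the cycle [1, 3, 2] with period 3; step 9 mod 3 = 0, giving 1.
The b coordinate changes by -2 each step, so at step 9 it is -5 + 9·(-2) = -23.
The c coordinate changes by +4 each step, so at step 9 it is -2 + 9·(4) = 34.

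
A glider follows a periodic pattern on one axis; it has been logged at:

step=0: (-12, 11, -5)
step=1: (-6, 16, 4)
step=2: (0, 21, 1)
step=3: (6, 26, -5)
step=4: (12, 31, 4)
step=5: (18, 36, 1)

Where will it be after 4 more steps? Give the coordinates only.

(42, 56, -5)

First: linear, +6 per step → 42 at step 9.
Second: linear, +5 per step → 56 at step 9.
Third: cycles through -5, 4, 1 every 3 steps. Step 9 lands at position 0 of the cycle → -5.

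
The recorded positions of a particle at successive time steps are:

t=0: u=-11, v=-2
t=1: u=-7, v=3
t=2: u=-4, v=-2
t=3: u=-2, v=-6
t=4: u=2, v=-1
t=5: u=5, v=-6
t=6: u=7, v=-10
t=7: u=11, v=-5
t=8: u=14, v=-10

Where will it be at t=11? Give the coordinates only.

Differencing gives (+4, +5), (+3, -5), (+2, -4), (+4, +5), (+3, -5), (+2, -4), (+4, +5), (+3, -5). This is the pattern (+4, +5), (+3, -5), (+2, -4) repeated.
step 9: apply (+2, -4) → u=16, v=-14
step 10: apply (+4, +5) → u=20, v=-9
step 11: apply (+3, -5) → u=23, v=-14

u=23, v=-14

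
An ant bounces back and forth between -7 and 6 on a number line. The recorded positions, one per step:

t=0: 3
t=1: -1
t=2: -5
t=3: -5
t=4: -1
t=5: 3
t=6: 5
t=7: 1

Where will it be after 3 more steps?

The value reflects between -7 and 6, moving 4 per step.
  step 8: 1 → -3
  step 9: -3 → -7
  step 10: -7 → -3

-3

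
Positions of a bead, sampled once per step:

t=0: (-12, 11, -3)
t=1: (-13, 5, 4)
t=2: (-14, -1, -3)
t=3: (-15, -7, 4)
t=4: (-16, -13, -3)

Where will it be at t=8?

First: linear, -1 per step → -20 at step 8.
Second: linear, -6 per step → -37 at step 8.
Third: cycles through -3, 4 every 2 steps. Step 8 lands at position 0 of the cycle → -3.

(-20, -37, -3)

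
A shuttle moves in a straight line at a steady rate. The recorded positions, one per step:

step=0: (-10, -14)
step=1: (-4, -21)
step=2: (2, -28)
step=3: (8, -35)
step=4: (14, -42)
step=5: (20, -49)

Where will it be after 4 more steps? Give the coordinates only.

(44, -77)

The position changes by (+6, -7) every step.
step 6: (20, -49) + (+6, -7) → (26, -56)
step 7: (26, -56) + (+6, -7) → (32, -63)
step 8: (32, -63) + (+6, -7) → (38, -70)
step 9: (38, -70) + (+6, -7) → (44, -77)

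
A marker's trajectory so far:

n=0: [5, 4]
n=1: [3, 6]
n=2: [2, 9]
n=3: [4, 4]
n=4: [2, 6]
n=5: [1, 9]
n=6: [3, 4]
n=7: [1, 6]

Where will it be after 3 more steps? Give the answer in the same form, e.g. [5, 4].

[0, 6]

Differencing gives [-2, +2], [-1, +3], [+2, -5], [-2, +2], [-1, +3], [+2, -5], [-2, +2]. This is the pattern [-2, +2], [-1, +3], [+2, -5] repeated.
step 8: apply [-1, +3] → [0, 9]
step 9: apply [+2, -5] → [2, 4]
step 10: apply [-2, +2] → [0, 6]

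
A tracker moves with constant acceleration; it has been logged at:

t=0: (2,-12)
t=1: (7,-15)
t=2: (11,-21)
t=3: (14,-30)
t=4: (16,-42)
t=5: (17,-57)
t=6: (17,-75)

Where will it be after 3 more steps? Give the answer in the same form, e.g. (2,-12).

Taking differences between consecutive positions: (+5,-3), (+4,-6), (+3,-9), (+2,-12), (+1,-15), (+0,-18). These grow by (-1,-3) each step.
step 7: (17,-75) + (-1,-21) → (16,-96)
step 8: (16,-96) + (-2,-24) → (14,-120)
step 9: (14,-120) + (-3,-27) → (11,-147)

(11,-147)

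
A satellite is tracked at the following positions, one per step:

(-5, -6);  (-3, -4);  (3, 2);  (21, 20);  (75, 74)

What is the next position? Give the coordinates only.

(237, 236)

Consecutive displacements (+2, +2), (+6, +6), (+18, +18), (+54, +54) scale by a factor of 3 each step.
step 5: (75, 74) + (+162, +162) → (237, 236)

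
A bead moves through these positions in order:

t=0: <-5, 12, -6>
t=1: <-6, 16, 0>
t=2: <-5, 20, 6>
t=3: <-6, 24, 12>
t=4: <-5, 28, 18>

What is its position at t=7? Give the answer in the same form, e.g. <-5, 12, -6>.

The first coordinate repeats the cycle [-5, -6] with period 2; step 7 mod 2 = 1, giving -6.
The second coordinate changes by +4 each step, so at step 7 it is 12 + 7·(4) = 40.
The third coordinate changes by +6 each step, so at step 7 it is -6 + 7·(6) = 36.

<-6, 40, 36>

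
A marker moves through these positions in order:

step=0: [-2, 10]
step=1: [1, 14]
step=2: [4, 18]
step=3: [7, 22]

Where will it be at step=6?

The position changes by [+3, +4] every step.
step 4: [7, 22] + [+3, +4] → [10, 26]
step 5: [10, 26] + [+3, +4] → [13, 30]
step 6: [13, 30] + [+3, +4] → [16, 34]

[16, 34]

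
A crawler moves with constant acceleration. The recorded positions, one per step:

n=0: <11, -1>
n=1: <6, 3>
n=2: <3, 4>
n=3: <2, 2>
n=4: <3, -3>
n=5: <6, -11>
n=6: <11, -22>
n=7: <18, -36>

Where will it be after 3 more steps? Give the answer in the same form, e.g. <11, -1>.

<51, -96>

Successive displacements: <-5, +4>, <-3, +1>, <-1, -2>, <+1, -5>, <+3, -8>, <+5, -11>, <+7, -14> — each changes by <+2, -3>.
step 8: <18, -36> + <+9, -17> → <27, -53>
step 9: <27, -53> + <+11, -20> → <38, -73>
step 10: <38, -73> + <+13, -23> → <51, -96>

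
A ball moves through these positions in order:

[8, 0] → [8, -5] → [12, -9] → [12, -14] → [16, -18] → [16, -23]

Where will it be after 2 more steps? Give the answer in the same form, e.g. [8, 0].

Differencing gives [+0, -5], [+4, -4], [+0, -5], [+4, -4], [+0, -5]. This is the pattern [+0, -5], [+4, -4] repeated.
step 6: apply [+4, -4] → [20, -27]
step 7: apply [+0, -5] → [20, -32]

[20, -32]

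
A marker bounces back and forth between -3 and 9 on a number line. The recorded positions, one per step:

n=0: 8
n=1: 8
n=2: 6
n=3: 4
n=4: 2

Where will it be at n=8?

0

The value travels 2 per step and bounces off the walls at -3 and 9.
  step 5: 2 → 0
  step 6: 0 → -2
  step 7: -2 → -2
  step 8: -2 → 0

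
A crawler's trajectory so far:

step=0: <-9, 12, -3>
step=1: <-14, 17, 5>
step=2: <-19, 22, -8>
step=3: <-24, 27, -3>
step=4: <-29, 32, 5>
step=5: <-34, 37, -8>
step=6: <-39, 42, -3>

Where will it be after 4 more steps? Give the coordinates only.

First: linear, -5 per step → -59 at step 10.
Second: linear, +5 per step → 62 at step 10.
Third: cycles through -3, 5, -8 every 3 steps. Step 10 lands at position 1 of the cycle → 5.

<-59, 62, 5>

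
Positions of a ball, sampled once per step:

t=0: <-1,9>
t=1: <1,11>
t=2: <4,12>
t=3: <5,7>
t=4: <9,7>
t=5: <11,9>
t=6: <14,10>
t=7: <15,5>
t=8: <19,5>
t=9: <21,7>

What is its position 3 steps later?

The moves between consecutive positions are <+2,+2>, <+3,+1>, <+1,-5>, <+4,+0>, <+2,+2>, <+3,+1>, <+1,-5>, <+4,+0>, <+2,+2>; they repeat the 4-cycle [<+2,+2>, <+3,+1>, <+1,-5>, <+4,+0>].
step 10: apply <+3,+1> → <24,8>
step 11: apply <+1,-5> → <25,3>
step 12: apply <+4,+0> → <29,3>

<29,3>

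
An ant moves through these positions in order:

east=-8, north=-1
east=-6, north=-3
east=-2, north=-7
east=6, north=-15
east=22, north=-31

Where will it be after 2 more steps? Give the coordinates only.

The jumps are (+2, -2), (+4, -4), (+8, -8), (+16, -16) — a geometric progression with ratio 2.
step 5: east=22, north=-31 + (+32, -32) → east=54, north=-63
step 6: east=54, north=-63 + (+64, -64) → east=118, north=-127

east=118, north=-127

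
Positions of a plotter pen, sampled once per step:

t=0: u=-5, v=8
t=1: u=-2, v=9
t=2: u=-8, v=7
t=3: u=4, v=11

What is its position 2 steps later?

u=28, v=19

Step-to-step displacements: (+3,+1), (-6,-2), (+12,+4); each is -2× the previous.
step 4: u=4, v=11 + (-24,-8) → u=-20, v=3
step 5: u=-20, v=3 + (+48,+16) → u=28, v=19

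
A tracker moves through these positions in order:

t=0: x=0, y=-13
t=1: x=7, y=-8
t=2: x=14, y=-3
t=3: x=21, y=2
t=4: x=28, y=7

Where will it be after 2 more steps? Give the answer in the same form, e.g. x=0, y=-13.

Constant displacement of (+7, +5) per step.
step 5: x=28, y=7 + (+7, +5) → x=35, y=12
step 6: x=35, y=12 + (+7, +5) → x=42, y=17

x=42, y=17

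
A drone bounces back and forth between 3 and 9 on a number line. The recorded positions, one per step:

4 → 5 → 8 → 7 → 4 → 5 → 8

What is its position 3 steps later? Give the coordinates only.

5

The value reflects between 3 and 9, moving 3 per step.
  step 7: 8 → 7
  step 8: 7 → 4
  step 9: 4 → 5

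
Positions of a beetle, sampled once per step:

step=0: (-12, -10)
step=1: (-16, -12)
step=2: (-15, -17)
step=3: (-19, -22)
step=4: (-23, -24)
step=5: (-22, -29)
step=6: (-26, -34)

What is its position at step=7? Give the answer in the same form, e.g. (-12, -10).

Differencing gives (-4, -2), (+1, -5), (-4, -5), (-4, -2), (+1, -5), (-4, -5). This is the pattern (-4, -2), (+1, -5), (-4, -5) repeated.
step 7: apply (-4, -2) → (-30, -36)

(-30, -36)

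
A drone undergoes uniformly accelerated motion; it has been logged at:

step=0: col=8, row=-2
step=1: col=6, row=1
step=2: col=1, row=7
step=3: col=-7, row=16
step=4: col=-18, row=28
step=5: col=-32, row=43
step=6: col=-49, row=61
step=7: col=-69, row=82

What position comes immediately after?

First differences are (-2, +3), (-5, +6), (-8, +9), (-11, +12), (-14, +15), (-17, +18), (-20, +21); their common second difference is (-3, +3) (constant acceleration).
step 8: col=-69, row=82 + (-23, +24) → col=-92, row=106

col=-92, row=106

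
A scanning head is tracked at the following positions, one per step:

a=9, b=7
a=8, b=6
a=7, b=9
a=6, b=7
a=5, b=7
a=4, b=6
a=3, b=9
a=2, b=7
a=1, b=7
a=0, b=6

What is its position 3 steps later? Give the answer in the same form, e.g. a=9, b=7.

A: linear, -1 per step → -3 at step 12.
B: cycles through 7, 6, 9, 7 every 4 steps. Step 12 lands at position 0 of the cycle → 7.

a=-3, b=7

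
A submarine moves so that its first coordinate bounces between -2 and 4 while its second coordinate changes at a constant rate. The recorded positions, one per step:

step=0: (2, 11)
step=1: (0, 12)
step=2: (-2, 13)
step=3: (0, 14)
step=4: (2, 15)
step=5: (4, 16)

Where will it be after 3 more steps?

(-2, 19)

The first coordinate travels 2 per step and bounces off the walls at -2 and 4.
  step 6: 4 → 2
  step 7: 2 → 0
  step 8: 0 → -2
The second coordinate changes by +1 each step: at step 8 it is 19.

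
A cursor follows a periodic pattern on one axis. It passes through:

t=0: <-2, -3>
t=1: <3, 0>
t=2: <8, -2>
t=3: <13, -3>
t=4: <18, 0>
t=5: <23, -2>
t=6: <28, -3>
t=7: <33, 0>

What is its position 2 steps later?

<43, -3>

The first coordinate changes by +5 each step, so at step 9 it is -2 + 9·(5) = 43.
The second coordinate repeats the cycle [-3, 0, -2] with period 3; step 9 mod 3 = 0, giving -3.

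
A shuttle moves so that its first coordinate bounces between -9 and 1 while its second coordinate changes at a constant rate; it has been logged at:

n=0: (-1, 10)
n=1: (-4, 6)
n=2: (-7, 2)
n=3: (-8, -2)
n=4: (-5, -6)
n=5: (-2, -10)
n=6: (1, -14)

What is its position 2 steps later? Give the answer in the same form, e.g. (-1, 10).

(-5, -22)

The first coordinate travels 3 per step and bounces off the walls at -9 and 1.
  step 7: 1 → -2
  step 8: -2 → -5
The second coordinate changes by -4 each step: at step 8 it is -22.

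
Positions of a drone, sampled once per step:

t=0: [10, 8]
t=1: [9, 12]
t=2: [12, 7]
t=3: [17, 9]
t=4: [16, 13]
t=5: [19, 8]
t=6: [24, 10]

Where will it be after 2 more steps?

The moves between consecutive positions are [-1, +4], [+3, -5], [+5, +2], [-1, +4], [+3, -5], [+5, +2]; they repeat the 3-cycle [[-1, +4], [+3, -5], [+5, +2]].
step 7: apply [-1, +4] → [23, 14]
step 8: apply [+3, -5] → [26, 9]

[26, 9]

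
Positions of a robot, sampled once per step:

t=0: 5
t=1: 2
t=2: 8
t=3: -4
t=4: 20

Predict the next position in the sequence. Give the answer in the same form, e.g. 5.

-28

Step-to-step displacements: -3, +6, -12, +24; each is -2× the previous.
step 5: 20 − 48 → -28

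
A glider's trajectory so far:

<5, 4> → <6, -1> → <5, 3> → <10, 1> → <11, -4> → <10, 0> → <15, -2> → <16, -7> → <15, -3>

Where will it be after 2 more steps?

<21, -10>

Step-to-step displacements: <+1, -5>, <-1, +4>, <+5, -2>, <+1, -5>, <-1, +4>, <+5, -2>, <+1, -5>, <-1, +4> — a repeating cycle of length 3.
step 9: apply <+5, -2> → <20, -5>
step 10: apply <+1, -5> → <21, -10>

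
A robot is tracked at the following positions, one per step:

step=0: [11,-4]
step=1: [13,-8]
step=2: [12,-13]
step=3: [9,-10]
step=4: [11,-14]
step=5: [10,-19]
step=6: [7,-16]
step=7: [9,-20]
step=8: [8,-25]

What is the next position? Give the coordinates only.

Step-to-step displacements: [+2,-4], [-1,-5], [-3,+3], [+2,-4], [-1,-5], [-3,+3], [+2,-4], [-1,-5] — a repeating cycle of length 3.
step 9: apply [-3,+3] → [5,-22]

[5,-22]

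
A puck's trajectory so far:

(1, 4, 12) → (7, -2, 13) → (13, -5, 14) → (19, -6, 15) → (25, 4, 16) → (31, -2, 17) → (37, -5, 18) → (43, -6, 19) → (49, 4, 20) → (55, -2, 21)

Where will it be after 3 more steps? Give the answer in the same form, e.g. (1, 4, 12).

(73, 4, 24)

First: linear, +6 per step → 73 at step 12.
Second: cycles through 4, -2, -5, -6 every 4 steps. Step 12 lands at position 0 of the cycle → 4.
Third: linear, +1 per step → 24 at step 12.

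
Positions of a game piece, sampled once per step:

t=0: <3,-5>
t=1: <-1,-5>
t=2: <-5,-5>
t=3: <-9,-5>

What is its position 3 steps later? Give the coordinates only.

Constant displacement of <-4,+0> per step.
step 4: <-9,-5> + <-4,+0> → <-13,-5>
step 5: <-13,-5> + <-4,+0> → <-17,-5>
step 6: <-17,-5> + <-4,+0> → <-21,-5>

<-21,-5>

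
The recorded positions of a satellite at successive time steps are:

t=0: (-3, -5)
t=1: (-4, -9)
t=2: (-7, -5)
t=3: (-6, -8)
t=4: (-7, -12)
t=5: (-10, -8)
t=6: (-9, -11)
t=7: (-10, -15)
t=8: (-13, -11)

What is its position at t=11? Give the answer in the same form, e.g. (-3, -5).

(-16, -14)

The moves between consecutive positions are (-1, -4), (-3, +4), (+1, -3), (-1, -4), (-3, +4), (+1, -3), (-1, -4), (-3, +4); they repeat the 3-cycle [(-1, -4), (-3, +4), (+1, -3)].
step 9: apply (+1, -3) → (-12, -14)
step 10: apply (-1, -4) → (-13, -18)
step 11: apply (-3, +4) → (-16, -14)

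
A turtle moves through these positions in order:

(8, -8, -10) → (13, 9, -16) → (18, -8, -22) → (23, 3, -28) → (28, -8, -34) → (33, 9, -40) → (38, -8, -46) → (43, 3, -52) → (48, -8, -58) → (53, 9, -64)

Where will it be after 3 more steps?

(68, -8, -82)

The first coordinate changes by +5 each step, so at step 12 it is 8 + 12·(5) = 68.
The second coordinate repeats the cycle [-8, 9, -8, 3] with period 4; step 12 mod 4 = 0, giving -8.
The third coordinate changes by -6 each step, so at step 12 it is -10 + 12·(-6) = -82.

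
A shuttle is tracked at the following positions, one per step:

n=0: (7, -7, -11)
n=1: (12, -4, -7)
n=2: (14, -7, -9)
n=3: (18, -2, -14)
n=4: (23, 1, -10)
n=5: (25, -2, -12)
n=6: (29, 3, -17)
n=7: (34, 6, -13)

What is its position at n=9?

(40, 8, -20)

The moves between consecutive positions are (+5, +3, +4), (+2, -3, -2), (+4, +5, -5), (+5, +3, +4), (+2, -3, -2), (+4, +5, -5), (+5, +3, +4); they repeat the 3-cycle [(+5, +3, +4), (+2, -3, -2), (+4, +5, -5)].
step 8: apply (+2, -3, -2) → (36, 3, -15)
step 9: apply (+4, +5, -5) → (40, 8, -20)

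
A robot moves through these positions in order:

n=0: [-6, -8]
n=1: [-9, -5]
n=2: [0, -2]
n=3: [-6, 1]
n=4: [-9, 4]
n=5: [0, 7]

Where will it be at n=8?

[0, 16]

The first coordinate repeats the cycle [-6, -9, 0] with period 3; step 8 mod 3 = 2, giving 0.
The second coordinate changes by +3 each step, so at step 8 it is -8 + 8·(3) = 16.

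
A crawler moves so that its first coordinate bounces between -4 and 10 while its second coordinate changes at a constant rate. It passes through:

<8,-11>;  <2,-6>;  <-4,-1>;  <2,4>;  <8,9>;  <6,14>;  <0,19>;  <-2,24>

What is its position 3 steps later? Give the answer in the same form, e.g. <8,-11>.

<4,39>

The first coordinate reflects between -4 and 10, moving 6 per step.
  step 8: -2 → 4
  step 9: 4 → 10
  step 10: 10 → 4
The second coordinate changes by +5 each step: at step 10 it is 39.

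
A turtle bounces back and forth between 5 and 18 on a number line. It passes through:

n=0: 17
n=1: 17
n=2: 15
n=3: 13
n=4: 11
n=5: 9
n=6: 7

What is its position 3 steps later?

9

The value travels 2 per step and bounces off the walls at 5 and 18.
  step 7: 7 → 5
  step 8: 5 → 7
  step 9: 7 → 9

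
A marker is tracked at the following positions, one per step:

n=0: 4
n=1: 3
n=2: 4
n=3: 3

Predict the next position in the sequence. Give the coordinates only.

4

Consecutive displacements -1, +1, -1 scale by a factor of -1 each step.
step 4: 3 + 1 → 4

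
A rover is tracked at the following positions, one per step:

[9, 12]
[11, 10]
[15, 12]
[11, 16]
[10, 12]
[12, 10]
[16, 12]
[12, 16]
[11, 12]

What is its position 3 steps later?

[13, 16]

Step-to-step displacements: [+2, -2], [+4, +2], [-4, +4], [-1, -4], [+2, -2], [+4, +2], [-4, +4], [-1, -4] — a repeating cycle of length 4.
step 9: apply [+2, -2] → [13, 10]
step 10: apply [+4, +2] → [17, 12]
step 11: apply [-4, +4] → [13, 16]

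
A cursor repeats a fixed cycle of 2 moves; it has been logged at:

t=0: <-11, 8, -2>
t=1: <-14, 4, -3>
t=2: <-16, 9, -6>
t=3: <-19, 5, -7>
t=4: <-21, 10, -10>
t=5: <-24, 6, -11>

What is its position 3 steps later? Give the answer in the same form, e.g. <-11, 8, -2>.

<-31, 12, -18>

The moves between consecutive positions are <-3, -4, -1>, <-2, +5, -3>, <-3, -4, -1>, <-2, +5, -3>, <-3, -4, -1>; they repeat the 2-cycle [<-3, -4, -1>, <-2, +5, -3>].
step 6: apply <-2, +5, -3> → <-26, 11, -14>
step 7: apply <-3, -4, -1> → <-29, 7, -15>
step 8: apply <-2, +5, -3> → <-31, 12, -18>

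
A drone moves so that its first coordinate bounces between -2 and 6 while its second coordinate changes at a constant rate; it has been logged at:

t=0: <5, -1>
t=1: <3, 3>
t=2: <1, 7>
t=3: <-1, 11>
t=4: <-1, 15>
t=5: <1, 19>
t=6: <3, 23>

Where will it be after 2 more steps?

<5, 31>

The first coordinate travels 2 per step and bounces off the walls at -2 and 6.
  step 7: 3 → 5
  step 8: 5 → 5
The second coordinate changes by +4 each step: at step 8 it is 31.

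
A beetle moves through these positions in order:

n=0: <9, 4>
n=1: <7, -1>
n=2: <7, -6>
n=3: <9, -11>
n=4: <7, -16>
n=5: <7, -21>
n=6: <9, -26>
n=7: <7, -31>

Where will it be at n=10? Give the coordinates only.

<7, -46>

The first coordinate repeats the cycle [9, 7, 7] with period 3; step 10 mod 3 = 1, giving 7.
The second coordinate changes by -5 each step, so at step 10 it is 4 + 10·(-5) = -46.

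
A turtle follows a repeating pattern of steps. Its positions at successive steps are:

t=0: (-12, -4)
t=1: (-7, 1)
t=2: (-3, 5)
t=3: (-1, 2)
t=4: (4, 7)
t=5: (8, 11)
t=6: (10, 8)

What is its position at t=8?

(19, 17)

Step-to-step displacements: (+5, +5), (+4, +4), (+2, -3), (+5, +5), (+4, +4), (+2, -3) — a repeating cycle of length 3.
step 7: apply (+5, +5) → (15, 13)
step 8: apply (+4, +4) → (19, 17)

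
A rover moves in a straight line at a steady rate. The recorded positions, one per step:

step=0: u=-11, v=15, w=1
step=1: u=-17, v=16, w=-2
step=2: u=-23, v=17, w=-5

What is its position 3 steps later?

Constant displacement of (-6, +1, -3) per step.
step 3: u=-23, v=17, w=-5 + (-6, +1, -3) → u=-29, v=18, w=-8
step 4: u=-29, v=18, w=-8 + (-6, +1, -3) → u=-35, v=19, w=-11
step 5: u=-35, v=19, w=-11 + (-6, +1, -3) → u=-41, v=20, w=-14

u=-41, v=20, w=-14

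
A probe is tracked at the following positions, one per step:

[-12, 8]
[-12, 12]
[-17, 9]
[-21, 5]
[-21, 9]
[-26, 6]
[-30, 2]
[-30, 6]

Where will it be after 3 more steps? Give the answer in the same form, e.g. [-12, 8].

[-39, 3]

Step-to-step displacements: [+0, +4], [-5, -3], [-4, -4], [+0, +4], [-5, -3], [-4, -4], [+0, +4] — a repeating cycle of length 3.
step 8: apply [-5, -3] → [-35, 3]
step 9: apply [-4, -4] → [-39, -1]
step 10: apply [+0, +4] → [-39, 3]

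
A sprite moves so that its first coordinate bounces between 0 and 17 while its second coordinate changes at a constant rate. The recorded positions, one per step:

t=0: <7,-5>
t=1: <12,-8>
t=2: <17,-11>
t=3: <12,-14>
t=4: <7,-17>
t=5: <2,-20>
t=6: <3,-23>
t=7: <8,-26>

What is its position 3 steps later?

The first coordinate travels 5 per step and bounces off the walls at 0 and 17.
  step 8: 8 → 13
  step 9: 13 → 16
  step 10: 16 → 11
The second coordinate changes by -3 each step: at step 10 it is -35.

<11,-35>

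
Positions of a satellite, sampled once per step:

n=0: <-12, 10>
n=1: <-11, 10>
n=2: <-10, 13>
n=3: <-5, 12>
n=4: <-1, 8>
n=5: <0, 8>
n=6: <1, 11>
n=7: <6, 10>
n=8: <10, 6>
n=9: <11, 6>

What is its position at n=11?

<17, 8>

Step-to-step displacements: <+1, +0>, <+1, +3>, <+5, -1>, <+4, -4>, <+1, +0>, <+1, +3>, <+5, -1>, <+4, -4>, <+1, +0> — a repeating cycle of length 4.
step 10: apply <+1, +3> → <12, 9>
step 11: apply <+5, -1> → <17, 8>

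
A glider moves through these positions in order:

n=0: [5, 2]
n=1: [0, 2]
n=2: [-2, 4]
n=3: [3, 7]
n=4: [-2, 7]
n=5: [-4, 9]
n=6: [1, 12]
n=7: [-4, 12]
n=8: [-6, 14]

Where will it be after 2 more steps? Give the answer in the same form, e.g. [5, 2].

[-6, 17]

The moves between consecutive positions are [-5, +0], [-2, +2], [+5, +3], [-5, +0], [-2, +2], [+5, +3], [-5, +0], [-2, +2]; they repeat the 3-cycle [[-5, +0], [-2, +2], [+5, +3]].
step 9: apply [+5, +3] → [-1, 17]
step 10: apply [-5, +0] → [-6, 17]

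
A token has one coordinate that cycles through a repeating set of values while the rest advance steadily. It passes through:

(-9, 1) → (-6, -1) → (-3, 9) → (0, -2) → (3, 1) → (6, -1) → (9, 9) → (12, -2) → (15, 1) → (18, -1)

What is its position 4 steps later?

(30, -1)

The first coordinate changes by +3 each step, so at step 13 it is -9 + 13·(3) = 30.
The second coordinate repeats the cycle [1, -1, 9, -2] with period 4; step 13 mod 4 = 1, giving -1.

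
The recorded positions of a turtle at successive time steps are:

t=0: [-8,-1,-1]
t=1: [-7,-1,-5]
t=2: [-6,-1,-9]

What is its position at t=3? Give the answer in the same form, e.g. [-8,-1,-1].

[-5,-1,-13]

Each step adds [+1,+0,-4] to the position.
step 3: [-6,-1,-9] + [+1,+0,-4] → [-5,-1,-13]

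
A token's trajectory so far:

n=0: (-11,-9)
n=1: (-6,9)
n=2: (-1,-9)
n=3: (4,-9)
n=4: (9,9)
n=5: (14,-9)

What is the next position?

(19,-9)

The first coordinate changes by +5 each step, so at step 6 it is -11 + 6·(5) = 19.
The second coordinate repeats the cycle [-9, 9, -9] with period 3; step 6 mod 3 = 0, giving -9.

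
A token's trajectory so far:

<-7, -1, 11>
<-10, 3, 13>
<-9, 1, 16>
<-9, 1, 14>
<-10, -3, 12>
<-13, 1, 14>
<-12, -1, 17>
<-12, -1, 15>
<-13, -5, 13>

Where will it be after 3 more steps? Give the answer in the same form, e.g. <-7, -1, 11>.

<-15, -3, 16>

Differencing gives <-3, +4, +2>, <+1, -2, +3>, <+0, +0, -2>, <-1, -4, -2>, <-3, +4, +2>, <+1, -2, +3>, <+0, +0, -2>, <-1, -4, -2>. This is the pattern <-3, +4, +2>, <+1, -2, +3>, <+0, +0, -2>, <-1, -4, -2> repeated.
step 9: apply <-3, +4, +2> → <-16, -1, 15>
step 10: apply <+1, -2, +3> → <-15, -3, 18>
step 11: apply <+0, +0, -2> → <-15, -3, 16>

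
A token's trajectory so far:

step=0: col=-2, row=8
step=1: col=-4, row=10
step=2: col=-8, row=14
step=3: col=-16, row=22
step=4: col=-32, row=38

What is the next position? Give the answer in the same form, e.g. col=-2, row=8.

col=-64, row=70

The jumps are (-2, +2), (-4, +4), (-8, +8), (-16, +16) — a geometric progression with ratio 2.
step 5: col=-32, row=38 + (-32, +32) → col=-64, row=70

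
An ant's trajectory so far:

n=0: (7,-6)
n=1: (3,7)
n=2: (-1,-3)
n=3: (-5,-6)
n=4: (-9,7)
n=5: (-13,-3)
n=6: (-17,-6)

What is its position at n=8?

(-25,-3)

The first coordinate changes by -4 each step, so at step 8 it is 7 + 8·(-4) = -25.
The second coordinate repeats the cycle [-6, 7, -3] with period 3; step 8 mod 3 = 2, giving -3.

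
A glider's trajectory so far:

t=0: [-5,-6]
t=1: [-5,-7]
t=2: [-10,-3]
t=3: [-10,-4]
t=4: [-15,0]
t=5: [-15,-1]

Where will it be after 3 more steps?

[-25,6]

Differencing gives [+0,-1], [-5,+4], [+0,-1], [-5,+4], [+0,-1]. This is the pattern [+0,-1], [-5,+4] repeated.
step 6: apply [-5,+4] → [-20,3]
step 7: apply [+0,-1] → [-20,2]
step 8: apply [-5,+4] → [-25,6]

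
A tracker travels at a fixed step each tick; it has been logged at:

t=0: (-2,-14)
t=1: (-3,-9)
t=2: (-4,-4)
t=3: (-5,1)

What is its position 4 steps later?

(-9,21)

Constant displacement of (-1,+5) per step.
step 4: (-5,1) + (-1,+5) → (-6,6)
step 5: (-6,6) + (-1,+5) → (-7,11)
step 6: (-7,11) + (-1,+5) → (-8,16)
step 7: (-8,16) + (-1,+5) → (-9,21)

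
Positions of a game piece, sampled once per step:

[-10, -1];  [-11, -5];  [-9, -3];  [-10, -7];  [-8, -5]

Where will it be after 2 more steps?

The moves between consecutive positions are [-1, -4], [+2, +2], [-1, -4], [+2, +2]; they repeat the 2-cycle [[-1, -4], [+2, +2]].
step 5: apply [-1, -4] → [-9, -9]
step 6: apply [+2, +2] → [-7, -7]

[-7, -7]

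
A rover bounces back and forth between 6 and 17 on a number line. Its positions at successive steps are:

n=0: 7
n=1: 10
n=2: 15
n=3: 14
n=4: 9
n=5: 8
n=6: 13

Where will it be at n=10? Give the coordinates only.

The value reflects between 6 and 17, moving 5 per step.
  step 7: 13 → 16
  step 8: 16 → 11
  step 9: 11 → 6
  step 10: 6 → 11

11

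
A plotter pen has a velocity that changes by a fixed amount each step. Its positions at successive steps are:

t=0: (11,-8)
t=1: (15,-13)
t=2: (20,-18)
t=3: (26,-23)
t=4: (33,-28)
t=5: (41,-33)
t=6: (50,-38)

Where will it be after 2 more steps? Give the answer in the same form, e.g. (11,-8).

Successive displacements: (+4,-5), (+5,-5), (+6,-5), (+7,-5), (+8,-5), (+9,-5) — each changes by (+1,+0).
step 7: (50,-38) + (+10,-5) → (60,-43)
step 8: (60,-43) + (+11,-5) → (71,-48)

(71,-48)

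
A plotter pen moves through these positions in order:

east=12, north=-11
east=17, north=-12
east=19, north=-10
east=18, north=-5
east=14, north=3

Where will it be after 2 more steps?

east=-3, north=28

Taking differences between consecutive positions: (+5,-1), (+2,+2), (-1,+5), (-4,+8). These grow by (-3,+3) each step.
step 5: east=14, north=3 + (-7,+11) → east=7, north=14
step 6: east=7, north=14 + (-10,+14) → east=-3, north=28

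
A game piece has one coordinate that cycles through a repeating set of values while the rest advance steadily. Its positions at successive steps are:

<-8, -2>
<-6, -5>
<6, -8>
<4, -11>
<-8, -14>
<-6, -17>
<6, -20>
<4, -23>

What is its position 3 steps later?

First: cycles through -8, -6, 6, 4 every 4 steps. Step 10 lands at position 2 of the cycle → 6.
Second: linear, -3 per step → -32 at step 10.

<6, -32>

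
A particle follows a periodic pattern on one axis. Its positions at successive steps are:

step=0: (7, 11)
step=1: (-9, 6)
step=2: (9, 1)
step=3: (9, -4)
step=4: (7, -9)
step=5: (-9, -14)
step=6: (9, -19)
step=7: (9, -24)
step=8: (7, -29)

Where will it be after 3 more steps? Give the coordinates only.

(9, -44)

First: cycles through 7, -9, 9, 9 every 4 steps. Step 11 lands at position 3 of the cycle → 9.
Second: linear, -5 per step → -44 at step 11.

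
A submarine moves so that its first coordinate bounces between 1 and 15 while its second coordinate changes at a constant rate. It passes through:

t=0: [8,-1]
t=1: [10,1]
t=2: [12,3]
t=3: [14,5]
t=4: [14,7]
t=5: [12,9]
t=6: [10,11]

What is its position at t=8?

The first coordinate reflects between 1 and 15, moving 2 per step.
  step 7: 10 → 8
  step 8: 8 → 6
The second coordinate changes by +2 each step: at step 8 it is 15.

[6,15]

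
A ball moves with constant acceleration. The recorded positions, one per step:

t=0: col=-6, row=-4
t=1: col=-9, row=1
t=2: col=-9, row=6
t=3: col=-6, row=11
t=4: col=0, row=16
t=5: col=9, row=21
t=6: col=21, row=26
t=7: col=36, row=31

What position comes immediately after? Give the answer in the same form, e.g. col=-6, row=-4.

col=54, row=36

Taking differences between consecutive positions: (-3, +5), (+0, +5), (+3, +5), (+6, +5), (+9, +5), (+12, +5), (+15, +5). These grow by (+3, +0) each step.
step 8: col=36, row=31 + (+18, +5) → col=54, row=36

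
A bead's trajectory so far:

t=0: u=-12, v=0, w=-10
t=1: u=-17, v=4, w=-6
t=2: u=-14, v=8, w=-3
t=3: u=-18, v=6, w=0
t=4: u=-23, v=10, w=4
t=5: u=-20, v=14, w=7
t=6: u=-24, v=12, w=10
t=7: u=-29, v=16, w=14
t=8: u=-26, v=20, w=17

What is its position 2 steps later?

u=-35, v=22, w=24

Differencing gives (-5,+4,+4), (+3,+4,+3), (-4,-2,+3), (-5,+4,+4), (+3,+4,+3), (-4,-2,+3), (-5,+4,+4), (+3,+4,+3). This is the pattern (-5,+4,+4), (+3,+4,+3), (-4,-2,+3) repeated.
step 9: apply (-4,-2,+3) → u=-30, v=18, w=20
step 10: apply (-5,+4,+4) → u=-35, v=22, w=24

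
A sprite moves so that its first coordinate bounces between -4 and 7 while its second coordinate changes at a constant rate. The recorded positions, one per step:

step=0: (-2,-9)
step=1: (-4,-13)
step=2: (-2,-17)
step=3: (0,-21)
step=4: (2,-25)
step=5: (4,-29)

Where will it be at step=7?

The first coordinate travels 2 per step and bounces off the walls at -4 and 7.
  step 6: 4 → 6
  step 7: 6 → 6
The second coordinate changes by -4 each step: at step 7 it is -37.

(6,-37)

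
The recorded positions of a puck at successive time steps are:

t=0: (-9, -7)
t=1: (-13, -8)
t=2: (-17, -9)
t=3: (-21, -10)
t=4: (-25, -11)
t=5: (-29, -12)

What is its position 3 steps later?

Each step adds (-4, -1) to the position.
step 6: (-29, -12) + (-4, -1) → (-33, -13)
step 7: (-33, -13) + (-4, -1) → (-37, -14)
step 8: (-37, -14) + (-4, -1) → (-41, -15)

(-41, -15)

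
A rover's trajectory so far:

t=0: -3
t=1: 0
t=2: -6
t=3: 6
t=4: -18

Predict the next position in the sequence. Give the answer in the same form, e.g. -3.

30

The jumps are +3, -6, +12, -24 — a geometric progression with ratio -2.
step 5: -18 + 48 → 30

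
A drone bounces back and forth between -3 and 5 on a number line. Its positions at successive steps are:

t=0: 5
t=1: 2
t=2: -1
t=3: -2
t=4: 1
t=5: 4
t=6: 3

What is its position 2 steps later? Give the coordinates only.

-3

The value travels 3 per step and bounces off the walls at -3 and 5.
  step 7: 3 → 0
  step 8: 0 → -3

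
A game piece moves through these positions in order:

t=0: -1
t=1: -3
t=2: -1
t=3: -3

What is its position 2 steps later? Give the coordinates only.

-3

Step-to-step displacements: -2, +2, -2; each is -1× the previous.
step 4: -3 + 2 → -1
step 5: -1 − 2 → -3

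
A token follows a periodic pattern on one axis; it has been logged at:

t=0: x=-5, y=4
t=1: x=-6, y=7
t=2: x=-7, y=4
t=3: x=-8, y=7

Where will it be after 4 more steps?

x=-12, y=7

The x coordinate changes by -1 each step, so at step 7 it is -5 + 7·(-1) = -12.
The y coordinate repeats the cycle [4, 7] with period 2; step 7 mod 2 = 1, giving 7.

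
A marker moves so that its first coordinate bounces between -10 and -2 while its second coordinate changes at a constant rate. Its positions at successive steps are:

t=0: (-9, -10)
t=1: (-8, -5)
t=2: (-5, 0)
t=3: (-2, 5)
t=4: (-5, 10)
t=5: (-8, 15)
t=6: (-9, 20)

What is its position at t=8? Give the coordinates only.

The first coordinate reflects between -10 and -2, moving 3 per step.
  step 7: -9 → -6
  step 8: -6 → -3
The second coordinate changes by +5 each step: at step 8 it is 30.

(-3, 30)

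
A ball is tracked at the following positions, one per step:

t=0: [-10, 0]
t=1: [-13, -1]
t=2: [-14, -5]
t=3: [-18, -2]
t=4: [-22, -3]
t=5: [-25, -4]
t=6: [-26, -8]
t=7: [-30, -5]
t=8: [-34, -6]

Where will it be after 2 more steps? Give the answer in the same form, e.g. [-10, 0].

Differencing gives [-3, -1], [-1, -4], [-4, +3], [-4, -1], [-3, -1], [-1, -4], [-4, +3], [-4, -1]. This is the pattern [-3, -1], [-1, -4], [-4, +3], [-4, -1] repeated.
step 9: apply [-3, -1] → [-37, -7]
step 10: apply [-1, -4] → [-38, -11]

[-38, -11]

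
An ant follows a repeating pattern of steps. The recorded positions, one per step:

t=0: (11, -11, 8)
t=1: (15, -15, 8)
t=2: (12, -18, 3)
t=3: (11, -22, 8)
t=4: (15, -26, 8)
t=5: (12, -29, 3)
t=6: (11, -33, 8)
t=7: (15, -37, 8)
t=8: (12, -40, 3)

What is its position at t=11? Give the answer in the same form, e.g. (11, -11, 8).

Step-to-step displacements: (+4, -4, +0), (-3, -3, -5), (-1, -4, +5), (+4, -4, +0), (-3, -3, -5), (-1, -4, +5), (+4, -4, +0), (-3, -3, -5) — a repeating cycle of length 3.
step 9: apply (-1, -4, +5) → (11, -44, 8)
step 10: apply (+4, -4, +0) → (15, -48, 8)
step 11: apply (-3, -3, -5) → (12, -51, 3)

(12, -51, 3)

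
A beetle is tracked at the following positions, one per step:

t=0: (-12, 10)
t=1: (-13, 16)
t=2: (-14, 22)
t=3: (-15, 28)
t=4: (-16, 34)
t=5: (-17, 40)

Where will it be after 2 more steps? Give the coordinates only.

(-19, 52)

Constant displacement of (-1, +6) per step.
step 6: (-17, 40) + (-1, +6) → (-18, 46)
step 7: (-18, 46) + (-1, +6) → (-19, 52)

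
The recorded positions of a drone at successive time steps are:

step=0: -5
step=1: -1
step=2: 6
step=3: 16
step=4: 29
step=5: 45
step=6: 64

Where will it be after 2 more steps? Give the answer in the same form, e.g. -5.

First differences are +4, +7, +10, +13, +16, +19; their common second difference is +3 (constant acceleration).
step 7: 64 + 22 → 86
step 8: 86 + 25 → 111

111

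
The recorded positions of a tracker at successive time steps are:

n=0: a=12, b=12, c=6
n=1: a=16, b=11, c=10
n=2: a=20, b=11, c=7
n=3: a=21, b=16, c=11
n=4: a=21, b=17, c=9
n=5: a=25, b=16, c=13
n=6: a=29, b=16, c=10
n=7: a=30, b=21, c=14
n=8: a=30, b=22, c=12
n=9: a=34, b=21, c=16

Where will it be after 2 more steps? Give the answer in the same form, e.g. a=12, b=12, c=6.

The moves between consecutive positions are (+4, -1, +4), (+4, +0, -3), (+1, +5, +4), (+0, +1, -2), (+4, -1, +4), (+4, +0, -3), (+1, +5, +4), (+0, +1, -2), (+4, -1, +4); they repeat the 4-cycle [(+4, -1, +4), (+4, +0, -3), (+1, +5, +4), (+0, +1, -2)].
step 10: apply (+4, +0, -3) → a=38, b=21, c=13
step 11: apply (+1, +5, +4) → a=39, b=26, c=17

a=39, b=26, c=17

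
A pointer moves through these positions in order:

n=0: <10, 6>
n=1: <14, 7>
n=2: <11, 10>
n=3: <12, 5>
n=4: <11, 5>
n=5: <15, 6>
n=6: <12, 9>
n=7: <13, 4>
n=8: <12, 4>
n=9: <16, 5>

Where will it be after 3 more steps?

<13, 3>

The moves between consecutive positions are <+4, +1>, <-3, +3>, <+1, -5>, <-1, +0>, <+4, +1>, <-3, +3>, <+1, -5>, <-1, +0>, <+4, +1>; they repeat the 4-cycle [<+4, +1>, <-3, +3>, <+1, -5>, <-1, +0>].
step 10: apply <-3, +3> → <13, 8>
step 11: apply <+1, -5> → <14, 3>
step 12: apply <-1, +0> → <13, 3>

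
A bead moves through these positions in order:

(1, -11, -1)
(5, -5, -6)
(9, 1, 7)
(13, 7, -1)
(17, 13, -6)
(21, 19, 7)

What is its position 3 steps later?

(33, 37, 7)

The first coordinate changes by +4 each step, so at step 8 it is 1 + 8·(4) = 33.
The second coordinate changes by +6 each step, so at step 8 it is -11 + 8·(6) = 37.
The third coordinate repeats the cycle [-1, -6, 7] with period 3; step 8 mod 3 = 2, giving 7.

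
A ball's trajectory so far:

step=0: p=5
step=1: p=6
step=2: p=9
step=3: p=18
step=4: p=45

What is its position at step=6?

p=369

Step-to-step displacements: +1, +3, +9, +27; each is 3× the previous.
step 5: 45 + 81 → p=126
step 6: 126 + 243 → p=369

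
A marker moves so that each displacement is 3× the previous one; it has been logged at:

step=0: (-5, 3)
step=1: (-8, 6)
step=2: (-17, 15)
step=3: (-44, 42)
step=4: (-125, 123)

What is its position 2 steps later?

(-1097, 1095)

The jumps are (-3, +3), (-9, +9), (-27, +27), (-81, +81) — a geometric progression with ratio 3.
step 5: (-125, 123) + (-243, +243) → (-368, 366)
step 6: (-368, 366) + (-729, +729) → (-1097, 1095)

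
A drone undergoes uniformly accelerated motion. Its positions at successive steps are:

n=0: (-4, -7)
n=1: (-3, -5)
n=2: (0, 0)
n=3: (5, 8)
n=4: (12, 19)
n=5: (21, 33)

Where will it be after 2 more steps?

First differences are (+1, +2), (+3, +5), (+5, +8), (+7, +11), (+9, +14); their common second difference is (+2, +3) (constant acceleration).
step 6: (21, 33) + (+11, +17) → (32, 50)
step 7: (32, 50) + (+13, +20) → (45, 70)

(45, 70)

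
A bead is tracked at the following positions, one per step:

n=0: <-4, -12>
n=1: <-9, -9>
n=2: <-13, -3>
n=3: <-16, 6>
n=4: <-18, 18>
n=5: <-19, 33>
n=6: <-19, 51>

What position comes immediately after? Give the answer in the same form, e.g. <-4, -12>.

Successive displacements: <-5, +3>, <-4, +6>, <-3, +9>, <-2, +12>, <-1, +15>, <+0, +18> — each changes by <+1, +3>.
step 7: <-19, 51> + <+1, +21> → <-18, 72>

<-18, 72>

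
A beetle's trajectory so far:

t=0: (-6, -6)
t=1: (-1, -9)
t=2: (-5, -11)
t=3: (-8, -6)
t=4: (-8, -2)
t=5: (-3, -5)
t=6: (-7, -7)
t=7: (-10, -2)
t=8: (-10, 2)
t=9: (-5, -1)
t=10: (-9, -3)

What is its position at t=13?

Step-to-step displacements: (+5, -3), (-4, -2), (-3, +5), (+0, +4), (+5, -3), (-4, -2), (-3, +5), (+0, +4), (+5, -3), (-4, -2) — a repeating cycle of length 4.
step 11: apply (-3, +5) → (-12, 2)
step 12: apply (+0, +4) → (-12, 6)
step 13: apply (+5, -3) → (-7, 3)

(-7, 3)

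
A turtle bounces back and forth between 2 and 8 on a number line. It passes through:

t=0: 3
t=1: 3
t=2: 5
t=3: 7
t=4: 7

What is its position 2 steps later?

3

The value reflects between 2 and 8, moving 2 per step.
  step 5: 7 → 5
  step 6: 5 → 3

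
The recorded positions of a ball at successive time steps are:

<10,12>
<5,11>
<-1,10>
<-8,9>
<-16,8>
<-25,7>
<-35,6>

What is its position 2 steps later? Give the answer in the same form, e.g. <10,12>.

<-58,4>

First differences are <-5,-1>, <-6,-1>, <-7,-1>, <-8,-1>, <-9,-1>, <-10,-1>; their common second difference is <-1,+0> (constant acceleration).
step 7: <-35,6> + <-11,-1> → <-46,5>
step 8: <-46,5> + <-12,-1> → <-58,4>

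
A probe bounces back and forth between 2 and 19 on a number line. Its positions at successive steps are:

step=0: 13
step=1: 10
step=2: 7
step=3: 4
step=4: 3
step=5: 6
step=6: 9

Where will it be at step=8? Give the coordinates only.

The value travels 3 per step and bounces off the walls at 2 and 19.
  step 7: 9 → 12
  step 8: 12 → 15

15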